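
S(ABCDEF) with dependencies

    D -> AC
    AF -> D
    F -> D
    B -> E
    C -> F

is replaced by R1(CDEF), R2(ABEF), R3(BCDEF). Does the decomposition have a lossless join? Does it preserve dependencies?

Lossless test (chase): Rows 1 and 3 agree on D; apply D→AC and equate their AC entries. Rows 1 and 2 agree on F; apply F→D and equate their D entries. Rows 1 and 2 agree on D; apply D→AC and equate their AC entries. Row 2 is now all distinguished symbols — the join is lossless.
Dependency preservation: D → AC; AF → D are not contained in any single fragment, but the restricted closure of each left-hand side across the fragments still reaches the right-hand side; the remaining FDs each lie inside some fragment. All dependencies are preserved.

lossless and dependency-preserving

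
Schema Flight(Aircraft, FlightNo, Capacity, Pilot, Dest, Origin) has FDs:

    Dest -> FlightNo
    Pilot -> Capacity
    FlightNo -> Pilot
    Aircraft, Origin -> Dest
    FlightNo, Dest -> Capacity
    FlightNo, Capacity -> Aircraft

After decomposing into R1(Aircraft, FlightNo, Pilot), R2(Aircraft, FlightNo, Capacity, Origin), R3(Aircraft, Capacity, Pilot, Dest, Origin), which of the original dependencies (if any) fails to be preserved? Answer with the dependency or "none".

Dest -> FlightNo

Check Dest → FlightNo: no single fragment contains all of {FlightNo, Dest}, and the restricted closure of {Dest} across the fragments never reaches {FlightNo}.
Pilot → Capacity is preserved.
FlightNo → Pilot is preserved.
Aircraft, Origin → Dest is preserved.
FlightNo, Dest → Capacity is preserved.
FlightNo, Capacity → Aircraft is preserved.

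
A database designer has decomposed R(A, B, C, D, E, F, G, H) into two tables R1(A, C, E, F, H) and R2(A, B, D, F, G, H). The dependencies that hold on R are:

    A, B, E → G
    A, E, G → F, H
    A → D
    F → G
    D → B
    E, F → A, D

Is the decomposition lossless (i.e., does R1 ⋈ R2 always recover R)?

Common attributes: R1 ∩ R2 = {A, F, H}.
Closure of {A, F, H}: A → D applies, adding D; F → G applies, adding G; D → B applies, adding B. So (A, F, H)⁺ = {A, B, D, F, G, H}.
This closure contains every attribute of R2, so R1 ∩ R2 → R2. The join is lossless.

Yes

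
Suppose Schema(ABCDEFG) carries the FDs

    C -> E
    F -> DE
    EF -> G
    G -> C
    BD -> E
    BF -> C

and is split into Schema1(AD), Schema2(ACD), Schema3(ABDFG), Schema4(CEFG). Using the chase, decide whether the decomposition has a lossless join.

Chase test. Columns are ABCDEFG; row i has aⱼ where attribute j ∈ Schemai, else bᵢⱼ.
Initial tableau (one row per fragment):
  row 1: a1 b12 b13 a4 b15 b16 b17
  row 2: a1 b22 a3 a4 b25 b26 b27
  row 3: a1 a2 b33 a4 b35 a6 a7
  row 4: b41 b42 a3 b44 a5 a6 a7
Rows 2 and 4 agree on C; apply C→E and equate their E entries.
Rows 3 and 4 agree on F; apply F→DE and equate their DE entries.
Rows 3 and 4 agree on G; apply G→C and equate their C entries.
Row 3 is now all distinguished symbols — the join is lossless.

Yes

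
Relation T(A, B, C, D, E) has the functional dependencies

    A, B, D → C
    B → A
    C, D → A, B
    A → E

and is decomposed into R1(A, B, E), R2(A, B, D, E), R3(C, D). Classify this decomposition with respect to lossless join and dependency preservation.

Lossless test (chase): applying each FD to every pair of rows produces no changes in the tableau, so no row becomes fully distinguished — the join is lossy.
Dependency preservation: the restricted closure of {A, B, D} across the fragments never reaches {C}, so A, B, D → C cannot be enforced without a join — not preserved.

lossy and not dependency-preserving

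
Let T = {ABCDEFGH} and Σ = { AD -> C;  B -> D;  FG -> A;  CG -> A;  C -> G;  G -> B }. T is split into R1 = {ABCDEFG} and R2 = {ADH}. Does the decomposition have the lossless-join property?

Common attributes: R1 ∩ R2 = {AD}.
Closure of {AD}: AD → C applies, adding C; C → G applies, adding G; G → B applies, adding B. So (AD)⁺ = {ABCDG}.
The closure contains neither all of R1 = {ABCDEFG} nor all of R2 = {ADH}, so the common attributes are not a superkey of either fragment. The join is lossy.

No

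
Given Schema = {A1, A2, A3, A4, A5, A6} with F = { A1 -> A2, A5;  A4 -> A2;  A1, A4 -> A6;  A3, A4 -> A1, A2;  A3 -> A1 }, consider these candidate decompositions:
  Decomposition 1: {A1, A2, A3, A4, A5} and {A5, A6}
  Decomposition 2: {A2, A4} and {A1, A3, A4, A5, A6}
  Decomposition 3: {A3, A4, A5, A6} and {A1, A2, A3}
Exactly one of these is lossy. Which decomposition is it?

Decomposition 1: common = {A5}, closure = {A5} → lossy.
Decomposition 2: common = {A4}, closure = {A2, A4} → lossless.
Decomposition 3: common = {A3}, closure = {A1, A2, A3, A5} → lossless.

Decomposition 1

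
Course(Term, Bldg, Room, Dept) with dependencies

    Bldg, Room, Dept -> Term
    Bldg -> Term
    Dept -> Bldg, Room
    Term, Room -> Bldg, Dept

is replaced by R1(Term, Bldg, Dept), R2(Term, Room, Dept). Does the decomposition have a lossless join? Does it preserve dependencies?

Lossless test: (Term, Dept)⁺ = {Term, Bldg, Room, Dept}, which contains all of one fragment — lossless.
Dependency preservation: Bldg, Room, Dept → Term; Dept → Bldg, Room; Term, Room → Bldg, Dept are not contained in any single fragment, but the restricted closure of each left-hand side across the fragments still reaches the right-hand side; the remaining FDs each lie inside some fragment. All dependencies are preserved.

lossless and dependency-preserving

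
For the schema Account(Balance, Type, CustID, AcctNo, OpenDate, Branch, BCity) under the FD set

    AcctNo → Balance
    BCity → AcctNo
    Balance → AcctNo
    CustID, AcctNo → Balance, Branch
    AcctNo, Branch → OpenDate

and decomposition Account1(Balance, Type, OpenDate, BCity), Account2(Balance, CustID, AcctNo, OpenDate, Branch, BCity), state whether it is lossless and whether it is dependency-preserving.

Lossless test: (Balance, OpenDate, BCity)⁺ = {Balance, AcctNo, OpenDate, BCity}, which is a superkey of neither fragment — lossy.
Dependency preservation: every FD's attributes lie within a single fragment, so each can be enforced locally — preserved.

lossy but dependency-preserving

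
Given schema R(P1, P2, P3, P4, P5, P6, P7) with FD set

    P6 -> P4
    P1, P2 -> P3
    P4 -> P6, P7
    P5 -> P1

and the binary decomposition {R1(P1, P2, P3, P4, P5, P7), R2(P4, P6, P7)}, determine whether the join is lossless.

Yes

Common attributes: R1 ∩ R2 = {P4, P7}.
Closure of {P4, P7}: P4 → P6, P7 applies, adding P6. So (P4, P7)⁺ = {P4, P6, P7}.
This closure contains every attribute of R2, so R1 ∩ R2 → R2. The join is lossless.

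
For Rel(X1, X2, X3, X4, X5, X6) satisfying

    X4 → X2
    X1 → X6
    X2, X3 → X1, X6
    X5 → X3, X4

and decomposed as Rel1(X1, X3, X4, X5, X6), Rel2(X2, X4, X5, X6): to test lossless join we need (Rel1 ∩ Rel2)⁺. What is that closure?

X1, X2, X3, X4, X5, X6

Rel1 ∩ Rel2 = {X4, X5, X6}.
X4 → X2 applies, adding X2
X5 → X3, X4 applies, adding X3
X2, X3 → X1, X6 applies, adding X1
Closure: {X1, X2, X3, X4, X5, X6}.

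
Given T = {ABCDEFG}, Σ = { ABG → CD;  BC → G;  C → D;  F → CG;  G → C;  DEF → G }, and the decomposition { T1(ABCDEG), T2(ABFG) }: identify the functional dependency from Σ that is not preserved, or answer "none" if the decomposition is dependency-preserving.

ABG → CD lies within T1.
BC → G lies within T1.
C → D lies within T1.
F → CG: restricted closure across fragments reaches CG.
G → C lies within T1.
DEF → G: restricted closure across fragments reaches G.
Every dependency is enforceable on the fragments, so the decomposition is dependency-preserving.

none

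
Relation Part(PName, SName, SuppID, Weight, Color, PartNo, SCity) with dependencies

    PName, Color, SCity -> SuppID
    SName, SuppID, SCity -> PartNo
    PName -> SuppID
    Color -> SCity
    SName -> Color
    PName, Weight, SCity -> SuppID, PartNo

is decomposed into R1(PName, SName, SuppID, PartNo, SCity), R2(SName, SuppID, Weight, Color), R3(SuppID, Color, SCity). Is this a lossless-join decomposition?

Chase test. Columns are PName, SName, SuppID, Weight, Color, PartNo, SCity; row i has aⱼ where attribute j ∈ Ri, else bᵢⱼ.
Initial tableau (one row per fragment):
  row 1: a1 a2 a3 b14 b15 a6 a7
  row 2: b21 a2 a3 a4 a5 b26 b27
  row 3: b31 b32 a3 b34 a5 b36 a7
Rows 2 and 3 agree on Color; apply Color→SCity and equate their SCity entries.
Rows 1 and 2 agree on SName; apply SName→Color and equate their Color entries.
Rows 1 and 2 agree on SName, SuppID, SCity; apply SName, SuppID, SCity→PartNo and equate their PartNo entries.
No row becomes fully distinguished — the join is lossy.

No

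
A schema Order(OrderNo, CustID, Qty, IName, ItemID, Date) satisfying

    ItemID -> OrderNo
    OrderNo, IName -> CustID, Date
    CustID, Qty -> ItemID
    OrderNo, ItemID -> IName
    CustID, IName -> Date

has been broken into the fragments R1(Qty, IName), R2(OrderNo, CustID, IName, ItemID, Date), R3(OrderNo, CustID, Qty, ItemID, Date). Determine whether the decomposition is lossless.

Chase test. Columns are OrderNo, CustID, Qty, IName, ItemID, Date; row i has aⱼ where attribute j ∈ Ri, else bᵢⱼ.
Initial tableau (one row per fragment):
  row 1: b11 b12 a3 a4 b15 b16
  row 2: a1 a2 b23 a4 a5 a6
  row 3: a1 a2 a3 b34 a5 a6
Rows 2 and 3 agree on OrderNo, ItemID; apply OrderNo, ItemID→IName and equate their IName entries.
Row 3 is now all distinguished symbols — the join is lossless.

Yes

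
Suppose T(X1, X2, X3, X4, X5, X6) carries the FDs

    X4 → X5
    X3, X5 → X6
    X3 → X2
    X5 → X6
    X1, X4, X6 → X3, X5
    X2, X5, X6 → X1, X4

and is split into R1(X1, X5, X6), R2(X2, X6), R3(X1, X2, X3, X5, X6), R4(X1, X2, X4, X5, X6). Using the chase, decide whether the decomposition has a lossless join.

Yes

Chase test. Columns are X1, X2, X3, X4, X5, X6; row i has aⱼ where attribute j ∈ Ri, else bᵢⱼ.
Initial tableau (one row per fragment):
  row 1: a1 b12 b13 b14 a5 a6
  row 2: b21 a2 b23 b24 b25 a6
  row 3: a1 a2 a3 b34 a5 a6
  row 4: a1 a2 b43 a4 a5 a6
Rows 3 and 4 agree on X2, X5, X6; apply X2, X5, X6→X1, X4 and equate their X1, X4 entries.
Rows 3 and 4 agree on X1, X4, X6; apply X1, X4, X6→X3, X5 and equate their X3, X5 entries.
Row 3 is now all distinguished symbols — the join is lossless.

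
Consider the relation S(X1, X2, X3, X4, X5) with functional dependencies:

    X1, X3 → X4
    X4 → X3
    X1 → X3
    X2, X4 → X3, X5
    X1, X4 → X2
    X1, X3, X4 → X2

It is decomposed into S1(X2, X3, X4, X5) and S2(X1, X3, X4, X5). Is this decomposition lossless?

Common attributes: S1 ∩ S2 = {X3, X4, X5}.
No dependency enlarges {X3, X4, X5}, so (X3, X4, X5)⁺ = {X3, X4, X5}.
The closure contains neither all of S1 = {X2, X3, X4, X5} nor all of S2 = {X1, X3, X4, X5}, so the common attributes are not a superkey of either fragment. The join is lossy.

No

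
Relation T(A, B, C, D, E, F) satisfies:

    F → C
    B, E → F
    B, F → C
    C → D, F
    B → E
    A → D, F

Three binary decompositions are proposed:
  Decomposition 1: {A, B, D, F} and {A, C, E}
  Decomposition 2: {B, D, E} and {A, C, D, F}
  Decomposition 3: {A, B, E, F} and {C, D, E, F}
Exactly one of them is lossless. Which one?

Decomposition 1: common = {A}, closure = {A, C, D, F} → lossy.
Decomposition 2: common = {D}, closure = {D} → lossy.
Decomposition 3: common = {E, F}, closure = {C, D, E, F} → lossless.

Decomposition 3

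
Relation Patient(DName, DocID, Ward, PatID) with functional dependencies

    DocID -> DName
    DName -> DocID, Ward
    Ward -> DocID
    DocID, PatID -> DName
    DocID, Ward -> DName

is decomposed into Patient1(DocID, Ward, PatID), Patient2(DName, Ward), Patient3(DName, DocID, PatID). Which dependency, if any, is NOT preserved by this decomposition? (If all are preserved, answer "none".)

DocID → DName lies within Patient3.
DName → DocID, Ward: restricted closure across fragments reaches DocID, Ward.
Ward → DocID lies within Patient1.
DocID, PatID → DName lies within Patient3.
DocID, Ward → DName: restricted closure across fragments reaches DName.
Every dependency is enforceable on the fragments, so the decomposition is dependency-preserving.

none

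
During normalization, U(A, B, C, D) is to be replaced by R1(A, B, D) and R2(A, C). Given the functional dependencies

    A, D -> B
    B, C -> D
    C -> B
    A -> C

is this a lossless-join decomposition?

Yes

Common attributes: R1 ∩ R2 = {A}.
Closure of {A}: A → C applies, adding C; C → B applies, adding B; B, C → D applies, adding D. So (A)⁺ = {A, B, C, D}.
This closure contains every attribute of R1, so R1 ∩ R2 → R1. The join is lossless.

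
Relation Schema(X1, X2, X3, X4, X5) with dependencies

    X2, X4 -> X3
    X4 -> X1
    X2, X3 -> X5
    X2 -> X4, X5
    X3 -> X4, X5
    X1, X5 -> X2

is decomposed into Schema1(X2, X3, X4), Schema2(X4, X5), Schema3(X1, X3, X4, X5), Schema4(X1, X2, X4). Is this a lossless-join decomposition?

Yes

Chase test. Columns are X1, X2, X3, X4, X5; row i has aⱼ where attribute j ∈ Schemai, else bᵢⱼ.
Initial tableau (one row per fragment):
  row 1: b11 a2 a3 a4 b15
  row 2: b21 b22 b23 a4 a5
  row 3: a1 b32 a3 a4 a5
  row 4: a1 a2 b43 a4 b45
Rows 1 and 4 agree on X2, X4; apply X2, X4→X3 and equate their X3 entries.
Rows 1 and 2 agree on X4; apply X4→X1 and equate their X1 entries.
Rows 1 and 3 agree on X4; apply X4→X1 and equate their X1 entries.
Rows 1 and 4 agree on X2, X3; apply X2, X3→X5 and equate their X5 entries.
Rows 1 and 3 agree on X3; apply X3→X4, X5 and equate their X4, X5 entries.
Rows 1 and 2 agree on X1, X5; apply X1, X5→X2 and equate their X2 entries.
Rows 1 and 3 agree on X1, X5; apply X1, X5→X2 and equate their X2 entries.
Rows 1 and 2 agree on X2, X4; apply X2, X4→X3 and equate their X3 entries.
Row 1 is now all distinguished symbols — the join is lossless.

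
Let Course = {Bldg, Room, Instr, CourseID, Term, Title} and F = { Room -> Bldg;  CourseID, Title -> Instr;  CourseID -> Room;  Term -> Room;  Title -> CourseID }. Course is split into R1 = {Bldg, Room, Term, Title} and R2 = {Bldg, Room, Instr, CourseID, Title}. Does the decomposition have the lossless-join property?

Yes

Common attributes: R1 ∩ R2 = {Bldg, Room, Title}.
Closure of {Bldg, Room, Title}: Title → CourseID applies, adding CourseID; CourseID, Title → Instr applies, adding Instr. So (Bldg, Room, Title)⁺ = {Bldg, Room, Instr, CourseID, Title}.
This closure contains every attribute of R2, so R1 ∩ R2 → R2. The join is lossless.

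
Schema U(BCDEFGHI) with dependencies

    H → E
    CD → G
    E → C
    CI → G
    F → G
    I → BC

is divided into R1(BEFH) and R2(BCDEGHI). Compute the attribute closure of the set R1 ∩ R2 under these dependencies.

BCEH

R1 ∩ R2 = {BEH}.
E → C applies, adding C
Closure: {BCEH}.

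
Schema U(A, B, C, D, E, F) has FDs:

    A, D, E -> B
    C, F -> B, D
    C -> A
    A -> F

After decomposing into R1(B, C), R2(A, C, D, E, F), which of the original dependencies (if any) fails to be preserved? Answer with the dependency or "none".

A, D, E -> B

Check A, D, E → B: no single fragment contains all of {A, B, D, E}, and the restricted closure of {A, D, E} across the fragments never reaches {B}.
C, F → B, D is preserved.
C → A is preserved.
A → F is preserved.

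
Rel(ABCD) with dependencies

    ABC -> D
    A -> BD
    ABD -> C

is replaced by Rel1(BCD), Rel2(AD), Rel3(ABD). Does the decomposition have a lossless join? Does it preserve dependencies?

Lossless test (chase): Rows 2 and 3 agree on A; apply A→BD and equate their BD entries. Rows 2 and 3 agree on ABD; apply ABD→C and equate their C entries. No row becomes fully distinguished — the join is lossy.
Dependency preservation: the restricted closure of {ABD} across the fragments never reaches {C}, so ABD → C cannot be enforced without a join — not preserved.

lossy and not dependency-preserving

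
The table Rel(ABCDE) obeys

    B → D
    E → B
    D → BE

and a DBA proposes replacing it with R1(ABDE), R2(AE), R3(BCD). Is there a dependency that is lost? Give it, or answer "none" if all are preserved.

none

B → D lies within R1.
E → B lies within R1.
D → BE lies within R1.
Every dependency is enforceable on the fragments, so the decomposition is dependency-preserving.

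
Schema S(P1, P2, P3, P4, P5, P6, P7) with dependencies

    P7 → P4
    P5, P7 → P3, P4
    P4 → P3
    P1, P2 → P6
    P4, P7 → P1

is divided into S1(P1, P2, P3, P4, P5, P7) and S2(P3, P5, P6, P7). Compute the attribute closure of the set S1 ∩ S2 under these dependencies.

P1, P3, P4, P5, P7

S1 ∩ S2 = {P3, P5, P7}.
P7 → P4 applies, adding P4
P4, P7 → P1 applies, adding P1
Closure: {P1, P3, P4, P5, P7}.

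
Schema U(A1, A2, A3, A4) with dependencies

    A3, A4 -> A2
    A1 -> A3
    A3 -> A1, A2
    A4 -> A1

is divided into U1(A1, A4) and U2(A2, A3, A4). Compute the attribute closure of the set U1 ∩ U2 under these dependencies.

U1 ∩ U2 = {A4}.
A4 → A1 applies, adding A1
A1 → A3 applies, adding A3
A3 → A1, A2 applies, adding A2
Closure: {A1, A2, A3, A4}.

A1, A2, A3, A4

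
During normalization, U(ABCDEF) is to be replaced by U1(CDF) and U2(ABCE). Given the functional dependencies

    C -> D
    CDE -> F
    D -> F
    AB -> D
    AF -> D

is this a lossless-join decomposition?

Common attributes: U1 ∩ U2 = {C}.
Closure of {C}: C → D applies, adding D; D → F applies, adding F. So (C)⁺ = {CDF}.
This closure contains every attribute of U1, so U1 ∩ U2 → U1. The join is lossless.

Yes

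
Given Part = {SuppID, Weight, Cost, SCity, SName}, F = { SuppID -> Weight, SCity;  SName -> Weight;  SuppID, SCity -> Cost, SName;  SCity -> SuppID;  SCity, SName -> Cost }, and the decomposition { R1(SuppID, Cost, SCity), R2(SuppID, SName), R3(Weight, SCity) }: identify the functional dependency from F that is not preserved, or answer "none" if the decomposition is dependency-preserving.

Check SName → Weight: no single fragment contains all of {Weight, SName}, and the restricted closure of {SName} across the fragments never reaches {Weight}.
SuppID → Weight, SCity is preserved.
SuppID, SCity → Cost, SName is preserved.
SCity → SuppID is preserved.
SCity, SName → Cost is preserved.

SName -> Weight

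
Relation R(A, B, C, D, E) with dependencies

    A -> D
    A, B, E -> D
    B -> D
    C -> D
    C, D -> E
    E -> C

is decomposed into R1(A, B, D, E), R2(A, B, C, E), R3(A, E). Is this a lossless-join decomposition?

Yes

Chase test. Columns are A, B, C, D, E; row i has aⱼ where attribute j ∈ Ri, else bᵢⱼ.
Initial tableau (one row per fragment):
  row 1: a1 a2 b13 a4 a5
  row 2: a1 a2 a3 b24 a5
  row 3: a1 b32 b33 b34 a5
Rows 1 and 2 agree on A; apply A→D and equate their D entries.
Rows 1 and 3 agree on A; apply A→D and equate their D entries.
Rows 1 and 2 agree on E; apply E→C and equate their C entries.
Rows 1 and 3 agree on E; apply E→C and equate their C entries.
Row 1 is now all distinguished symbols — the join is lossless.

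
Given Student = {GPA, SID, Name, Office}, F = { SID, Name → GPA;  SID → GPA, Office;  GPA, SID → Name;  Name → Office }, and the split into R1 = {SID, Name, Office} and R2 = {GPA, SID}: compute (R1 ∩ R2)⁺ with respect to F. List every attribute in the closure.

R1 ∩ R2 = {SID}.
SID → GPA, Office applies, adding GPA, Office
GPA, SID → Name applies, adding Name
Closure: {GPA, SID, Name, Office}.

GPA, SID, Name, Office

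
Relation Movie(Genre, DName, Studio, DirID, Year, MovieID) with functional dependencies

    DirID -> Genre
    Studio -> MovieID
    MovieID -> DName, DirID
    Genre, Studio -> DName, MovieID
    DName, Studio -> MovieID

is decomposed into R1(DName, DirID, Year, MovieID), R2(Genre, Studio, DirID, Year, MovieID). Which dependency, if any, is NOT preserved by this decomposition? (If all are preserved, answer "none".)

none

DirID → Genre lies within R2.
Studio → MovieID lies within R2.
MovieID → DName, DirID lies within R1.
Genre, Studio → DName, MovieID: restricted closure across fragments reaches DName, MovieID.
DName, Studio → MovieID: restricted closure across fragments reaches MovieID.
Every dependency is enforceable on the fragments, so the decomposition is dependency-preserving.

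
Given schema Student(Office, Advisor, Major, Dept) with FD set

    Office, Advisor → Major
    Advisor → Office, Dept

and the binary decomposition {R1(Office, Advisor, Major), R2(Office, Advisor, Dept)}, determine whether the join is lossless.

Common attributes: R1 ∩ R2 = {Office, Advisor}.
Closure of {Office, Advisor}: Office, Advisor → Major applies, adding Major; Advisor → Office, Dept applies, adding Dept. So (Office, Advisor)⁺ = {Office, Advisor, Major, Dept}.
This closure contains every attribute of R1, so R1 ∩ R2 → R1. The join is lossless.

Yes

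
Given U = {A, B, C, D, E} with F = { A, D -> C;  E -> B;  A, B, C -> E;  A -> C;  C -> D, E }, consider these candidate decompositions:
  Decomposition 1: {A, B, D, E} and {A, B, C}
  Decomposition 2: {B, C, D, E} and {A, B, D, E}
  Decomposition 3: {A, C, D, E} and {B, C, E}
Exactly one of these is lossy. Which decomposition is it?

Decomposition 1: common = {A, B}, closure = {A, B, C, D, E} → lossless.
Decomposition 2: common = {B, D, E}, closure = {B, D, E} → lossy.
Decomposition 3: common = {C, E}, closure = {B, C, D, E} → lossless.

Decomposition 2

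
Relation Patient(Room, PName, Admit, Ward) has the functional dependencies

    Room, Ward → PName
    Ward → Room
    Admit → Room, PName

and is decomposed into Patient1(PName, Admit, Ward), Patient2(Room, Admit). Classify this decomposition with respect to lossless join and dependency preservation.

Lossless test: (Admit)⁺ = {Room, PName, Admit}, which contains all of one fragment — lossless.
Dependency preservation: the restricted closure of {Ward} across the fragments never reaches {Room}, so Ward → Room cannot be enforced without a join — not preserved.

lossless but not dependency-preserving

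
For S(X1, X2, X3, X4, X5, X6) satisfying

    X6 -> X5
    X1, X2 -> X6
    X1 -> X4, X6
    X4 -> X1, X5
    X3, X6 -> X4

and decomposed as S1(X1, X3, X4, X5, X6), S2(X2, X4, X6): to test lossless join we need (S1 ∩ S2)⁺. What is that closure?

X1, X4, X5, X6

S1 ∩ S2 = {X4, X6}.
X6 → X5 applies, adding X5
X4 → X1, X5 applies, adding X1
Closure: {X1, X4, X5, X6}.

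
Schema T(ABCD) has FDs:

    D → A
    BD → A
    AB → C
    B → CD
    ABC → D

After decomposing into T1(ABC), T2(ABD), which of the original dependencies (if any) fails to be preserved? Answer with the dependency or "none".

none

D → A lies within T2.
BD → A lies within T2.
AB → C lies within T1.
B → CD: restricted closure across fragments reaches CD.
ABC → D: restricted closure across fragments reaches D.
Every dependency is enforceable on the fragments, so the decomposition is dependency-preserving.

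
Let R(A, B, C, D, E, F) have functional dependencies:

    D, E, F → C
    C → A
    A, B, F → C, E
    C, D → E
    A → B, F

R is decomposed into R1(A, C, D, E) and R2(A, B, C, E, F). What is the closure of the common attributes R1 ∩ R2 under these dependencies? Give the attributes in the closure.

R1 ∩ R2 = {A, C, E}.
A → B, F applies, adding B, F
Closure: {A, B, C, E, F}.

A, B, C, E, F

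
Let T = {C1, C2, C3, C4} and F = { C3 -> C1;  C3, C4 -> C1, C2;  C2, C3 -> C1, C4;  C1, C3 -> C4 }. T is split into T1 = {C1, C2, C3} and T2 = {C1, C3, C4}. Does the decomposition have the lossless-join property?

Yes

Common attributes: T1 ∩ T2 = {C1, C3}.
Closure of {C1, C3}: C1, C3 → C4 applies, adding C4; C3, C4 → C1, C2 applies, adding C2. So (C1, C3)⁺ = {C1, C2, C3, C4}.
This closure contains every attribute of T1, so T1 ∩ T2 → T1. The join is lossless.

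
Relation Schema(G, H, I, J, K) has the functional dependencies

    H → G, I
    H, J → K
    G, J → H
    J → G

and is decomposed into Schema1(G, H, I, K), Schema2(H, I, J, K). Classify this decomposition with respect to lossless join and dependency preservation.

Lossless test: (H, I, K)⁺ = {G, H, I, K}, which contains all of one fragment — lossless.
Dependency preservation: G, J → H; J → G are not contained in any single fragment, but the restricted closure of each left-hand side across the fragments still reaches the right-hand side; the remaining FDs each lie inside some fragment. All dependencies are preserved.

lossless and dependency-preserving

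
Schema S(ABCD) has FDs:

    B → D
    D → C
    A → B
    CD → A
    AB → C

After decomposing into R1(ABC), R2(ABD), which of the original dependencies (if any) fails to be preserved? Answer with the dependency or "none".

B → D lies within R2.
D → C: restricted closure across fragments reaches C.
A → B lies within R1.
CD → A: restricted closure across fragments reaches A.
AB → C lies within R1.
Every dependency is enforceable on the fragments, so the decomposition is dependency-preserving.

none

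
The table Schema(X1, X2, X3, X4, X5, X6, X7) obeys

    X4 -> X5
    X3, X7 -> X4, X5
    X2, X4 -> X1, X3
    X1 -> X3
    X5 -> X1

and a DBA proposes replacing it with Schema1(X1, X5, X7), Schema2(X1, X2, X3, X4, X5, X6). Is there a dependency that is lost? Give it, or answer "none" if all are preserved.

X3, X7 -> X4, X5

Check X3, X7 → X4, X5: no single fragment contains all of {X3, X4, X5, X7}, and the restricted closure of {X3, X7} across the fragments never reaches {X4, X5}.
X4 → X5 is preserved.
X2, X4 → X1, X3 is preserved.
X1 → X3 is preserved.
X5 → X1 is preserved.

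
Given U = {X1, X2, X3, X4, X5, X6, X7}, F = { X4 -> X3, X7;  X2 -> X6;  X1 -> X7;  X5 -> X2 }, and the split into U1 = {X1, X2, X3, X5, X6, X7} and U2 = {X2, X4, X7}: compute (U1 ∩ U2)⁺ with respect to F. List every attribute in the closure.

U1 ∩ U2 = {X2, X7}.
X2 → X6 applies, adding X6
Closure: {X2, X6, X7}.

X2, X6, X7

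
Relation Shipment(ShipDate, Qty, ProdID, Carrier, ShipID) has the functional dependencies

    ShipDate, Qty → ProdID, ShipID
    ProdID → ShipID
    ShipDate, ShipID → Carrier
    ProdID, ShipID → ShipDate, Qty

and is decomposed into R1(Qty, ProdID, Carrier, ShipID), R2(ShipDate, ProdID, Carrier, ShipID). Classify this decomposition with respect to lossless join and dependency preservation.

lossless but not dependency-preserving

Lossless test: (ProdID, Carrier, ShipID)⁺ = {ShipDate, Qty, ProdID, Carrier, ShipID}, which contains all of one fragment — lossless.
Dependency preservation: the restricted closure of {ShipDate, Qty} across the fragments never reaches {ProdID, ShipID}, so ShipDate, Qty → ProdID, ShipID cannot be enforced without a join — not preserved.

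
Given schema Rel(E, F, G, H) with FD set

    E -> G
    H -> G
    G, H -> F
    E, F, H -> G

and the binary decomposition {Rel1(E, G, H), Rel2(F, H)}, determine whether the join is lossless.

Common attributes: Rel1 ∩ Rel2 = {H}.
Closure of {H}: H → G applies, adding G; G, H → F applies, adding F. So (H)⁺ = {F, G, H}.
This closure contains every attribute of Rel2, so Rel1 ∩ Rel2 → Rel2. The join is lossless.

Yes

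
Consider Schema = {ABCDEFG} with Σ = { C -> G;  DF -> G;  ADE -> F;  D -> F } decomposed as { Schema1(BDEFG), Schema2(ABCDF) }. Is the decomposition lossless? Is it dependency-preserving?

Lossless test: (BDF)⁺ = {BDFG}, which is a superkey of neither fragment — lossy.
Dependency preservation: the restricted closure of {C} across the fragments never reaches {G}, so C → G cannot be enforced without a join — not preserved.

lossy and not dependency-preserving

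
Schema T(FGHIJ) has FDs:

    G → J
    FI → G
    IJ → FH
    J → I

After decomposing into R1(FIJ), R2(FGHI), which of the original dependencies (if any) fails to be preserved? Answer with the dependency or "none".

G → J: restricted closure across fragments reaches J.
FI → G lies within R2.
IJ → FH: restricted closure across fragments reaches FH.
J → I lies within R1.
Every dependency is enforceable on the fragments, so the decomposition is dependency-preserving.

none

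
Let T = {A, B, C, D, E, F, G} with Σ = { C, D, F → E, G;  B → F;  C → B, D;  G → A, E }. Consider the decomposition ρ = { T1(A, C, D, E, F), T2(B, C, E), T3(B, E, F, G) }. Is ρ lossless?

No

Chase test. Columns are A, B, C, D, E, F, G; row i has aⱼ where attribute j ∈ Ti, else bᵢⱼ.
Initial tableau (one row per fragment):
  row 1: a1 b12 a3 a4 a5 a6 b17
  row 2: b21 a2 a3 b24 a5 b26 b27
  row 3: b31 a2 b33 b34 a5 a6 a7
Rows 2 and 3 agree on B; apply B→F and equate their F entries.
Rows 1 and 2 agree on C; apply C→B, D and equate their B, D entries.
Rows 1 and 2 agree on C, D, F; apply C, D, F→E, G and equate their E, G entries.
Rows 1 and 2 agree on G; apply G→A, E and equate their A, E entries.
No row becomes fully distinguished — the join is lossy.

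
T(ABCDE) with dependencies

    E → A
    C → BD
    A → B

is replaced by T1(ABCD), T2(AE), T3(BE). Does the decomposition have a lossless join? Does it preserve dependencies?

Lossless test (chase): Rows 2 and 3 agree on E; apply E→A and equate their A entries. Rows 1 and 2 agree on A; apply A→B and equate their B entries. No row becomes fully distinguished — the join is lossy.
Dependency preservation: every FD's attributes lie within a single fragment, so each can be enforced locally — preserved.

lossy but dependency-preserving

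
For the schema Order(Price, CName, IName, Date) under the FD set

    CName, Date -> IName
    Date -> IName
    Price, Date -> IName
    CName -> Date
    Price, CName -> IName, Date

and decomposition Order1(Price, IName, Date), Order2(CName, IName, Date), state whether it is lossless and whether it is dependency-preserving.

Lossless test: (IName, Date)⁺ = {IName, Date}, which is a superkey of neither fragment — lossy.
Dependency preservation: Price, CName → IName, Date is not contained in any single fragment, but the restricted closure of its left-hand side across the fragments still reaches the right-hand side; the remaining FDs each lie inside some fragment. All dependencies are preserved.

lossy but dependency-preserving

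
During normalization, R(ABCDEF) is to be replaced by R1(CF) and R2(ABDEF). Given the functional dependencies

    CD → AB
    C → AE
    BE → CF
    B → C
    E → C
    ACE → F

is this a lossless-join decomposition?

No

Common attributes: R1 ∩ R2 = {F}.
No dependency enlarges {F}, so (F)⁺ = {F}.
The closure contains neither all of R1 = {CF} nor all of R2 = {ABDEF}, so the common attributes are not a superkey of either fragment. The join is lossy.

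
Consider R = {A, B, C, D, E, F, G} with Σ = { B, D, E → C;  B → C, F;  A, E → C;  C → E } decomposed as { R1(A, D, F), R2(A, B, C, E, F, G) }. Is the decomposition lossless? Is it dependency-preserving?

Lossless test: (A, F)⁺ = {A, F}, which is a superkey of neither fragment — lossy.
Dependency preservation: B, D, E → C is not contained in any single fragment, but the restricted closure of its left-hand side across the fragments still reaches the right-hand side; the remaining FDs each lie inside some fragment. All dependencies are preserved.

lossy but dependency-preserving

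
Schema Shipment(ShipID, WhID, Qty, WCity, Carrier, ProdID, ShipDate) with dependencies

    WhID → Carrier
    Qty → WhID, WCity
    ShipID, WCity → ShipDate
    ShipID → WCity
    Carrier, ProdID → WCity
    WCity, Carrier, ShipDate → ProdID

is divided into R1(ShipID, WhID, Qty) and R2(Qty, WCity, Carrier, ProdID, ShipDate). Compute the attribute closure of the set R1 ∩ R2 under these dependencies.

WhID, Qty, WCity, Carrier

R1 ∩ R2 = {Qty}.
Qty → WhID, WCity applies, adding WhID, WCity
WhID → Carrier applies, adding Carrier
Closure: {WhID, Qty, WCity, Carrier}.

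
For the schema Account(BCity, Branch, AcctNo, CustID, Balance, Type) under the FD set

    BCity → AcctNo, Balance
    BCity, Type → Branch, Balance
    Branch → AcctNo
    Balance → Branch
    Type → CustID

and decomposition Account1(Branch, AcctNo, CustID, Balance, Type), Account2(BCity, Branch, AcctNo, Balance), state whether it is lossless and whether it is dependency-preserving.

Lossless test: (Branch, AcctNo, Balance)⁺ = {Branch, AcctNo, Balance}, which is a superkey of neither fragment — lossy.
Dependency preservation: BCity, Type → Branch, Balance is not contained in any single fragment, but the restricted closure of its left-hand side across the fragments still reaches the right-hand side; the remaining FDs each lie inside some fragment. All dependencies are preserved.

lossy but dependency-preserving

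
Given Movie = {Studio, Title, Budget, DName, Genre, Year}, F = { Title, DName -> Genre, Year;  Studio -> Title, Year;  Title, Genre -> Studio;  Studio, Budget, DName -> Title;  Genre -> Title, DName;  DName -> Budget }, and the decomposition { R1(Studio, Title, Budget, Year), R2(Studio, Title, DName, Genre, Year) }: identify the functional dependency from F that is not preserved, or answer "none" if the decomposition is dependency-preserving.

DName -> Budget

Check DName → Budget: no single fragment contains all of {Budget, DName}, and the restricted closure of {DName} across the fragments never reaches {Budget}.
Title, DName → Genre, Year is preserved.
Studio → Title, Year is preserved.
Title, Genre → Studio is preserved.
Studio, Budget, DName → Title is preserved.
Genre → Title, DName is preserved.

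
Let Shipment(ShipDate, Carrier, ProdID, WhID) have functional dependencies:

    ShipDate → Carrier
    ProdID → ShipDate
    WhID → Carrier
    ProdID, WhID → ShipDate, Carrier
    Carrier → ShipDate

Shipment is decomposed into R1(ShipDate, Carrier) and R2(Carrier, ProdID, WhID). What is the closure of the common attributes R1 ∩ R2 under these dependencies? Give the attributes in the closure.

ShipDate, Carrier

R1 ∩ R2 = {Carrier}.
Carrier → ShipDate applies, adding ShipDate
Closure: {ShipDate, Carrier}.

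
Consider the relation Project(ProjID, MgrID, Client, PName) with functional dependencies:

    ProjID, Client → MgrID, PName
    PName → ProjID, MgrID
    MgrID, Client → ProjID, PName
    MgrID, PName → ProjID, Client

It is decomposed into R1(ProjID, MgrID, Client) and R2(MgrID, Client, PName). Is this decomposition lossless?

Yes

Common attributes: R1 ∩ R2 = {MgrID, Client}.
Closure of {MgrID, Client}: MgrID, Client → ProjID, PName applies, adding ProjID, PName. So (MgrID, Client)⁺ = {ProjID, MgrID, Client, PName}.
This closure contains every attribute of R1, so R1 ∩ R2 → R1. The join is lossless.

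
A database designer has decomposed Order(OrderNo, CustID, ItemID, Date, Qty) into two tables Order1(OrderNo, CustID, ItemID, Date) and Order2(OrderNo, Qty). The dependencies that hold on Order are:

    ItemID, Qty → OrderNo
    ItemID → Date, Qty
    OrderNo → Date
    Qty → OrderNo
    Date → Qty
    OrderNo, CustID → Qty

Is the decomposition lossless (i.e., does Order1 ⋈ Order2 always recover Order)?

Common attributes: Order1 ∩ Order2 = {OrderNo}.
Closure of {OrderNo}: OrderNo → Date applies, adding Date; Date → Qty applies, adding Qty. So (OrderNo)⁺ = {OrderNo, Date, Qty}.
This closure contains every attribute of Order2, so Order1 ∩ Order2 → Order2. The join is lossless.

Yes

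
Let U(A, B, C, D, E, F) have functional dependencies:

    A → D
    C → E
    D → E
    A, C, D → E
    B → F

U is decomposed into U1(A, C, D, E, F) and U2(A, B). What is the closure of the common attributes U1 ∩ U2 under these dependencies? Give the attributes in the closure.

A, D, E

U1 ∩ U2 = {A}.
A → D applies, adding D
D → E applies, adding E
Closure: {A, D, E}.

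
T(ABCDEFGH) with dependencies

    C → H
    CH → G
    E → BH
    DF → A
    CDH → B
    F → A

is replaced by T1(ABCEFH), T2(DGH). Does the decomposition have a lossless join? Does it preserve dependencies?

lossy and not dependency-preserving

Lossless test: (H)⁺ = {H}, which is a superkey of neither fragment — lossy.
Dependency preservation: the restricted closure of {CH} across the fragments never reaches {G}, so CH → G cannot be enforced without a join — not preserved.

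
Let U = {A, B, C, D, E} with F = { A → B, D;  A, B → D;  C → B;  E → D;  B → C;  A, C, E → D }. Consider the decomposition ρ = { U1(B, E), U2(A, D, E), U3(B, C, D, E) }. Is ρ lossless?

No

Chase test. Columns are A, B, C, D, E; row i has aⱼ where attribute j ∈ Ui, else bᵢⱼ.
Initial tableau (one row per fragment):
  row 1: b11 a2 b13 b14 a5
  row 2: a1 b22 b23 a4 a5
  row 3: b31 a2 a3 a4 a5
Rows 1 and 2 agree on E; apply E→D and equate their D entries.
Rows 1 and 3 agree on B; apply B→C and equate their C entries.
No row becomes fully distinguished — the join is lossy.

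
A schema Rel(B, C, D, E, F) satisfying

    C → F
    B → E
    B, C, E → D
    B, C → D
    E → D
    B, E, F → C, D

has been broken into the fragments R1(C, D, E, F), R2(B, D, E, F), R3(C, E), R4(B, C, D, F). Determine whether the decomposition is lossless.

Yes

Chase test. Columns are B, C, D, E, F; row i has aⱼ where attribute j ∈ Ri, else bᵢⱼ.
Initial tableau (one row per fragment):
  row 1: b11 a2 a3 a4 a5
  row 2: a1 b22 a3 a4 a5
  row 3: b31 a2 b33 a4 b35
  row 4: a1 a2 a3 b44 a5
Rows 1 and 3 agree on C; apply C→F and equate their F entries.
Rows 2 and 4 agree on B; apply B→E and equate their E entries.
Rows 1 and 3 agree on E; apply E→D and equate their D entries.
Rows 2 and 4 agree on B, E, F; apply B, E, F→C, D and equate their C, D entries.
Row 2 is now all distinguished symbols — the join is lossless.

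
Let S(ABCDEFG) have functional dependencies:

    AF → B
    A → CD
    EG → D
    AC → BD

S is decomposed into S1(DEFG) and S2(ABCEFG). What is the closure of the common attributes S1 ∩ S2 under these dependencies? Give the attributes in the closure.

S1 ∩ S2 = {EFG}.
EG → D applies, adding D
Closure: {DEFG}.

DEFG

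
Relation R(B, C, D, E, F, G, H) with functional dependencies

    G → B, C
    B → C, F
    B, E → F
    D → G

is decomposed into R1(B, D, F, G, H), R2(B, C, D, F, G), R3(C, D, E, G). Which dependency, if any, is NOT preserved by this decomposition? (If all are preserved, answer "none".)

G → B, C lies within R2.
B → C, F lies within R2.
B, E → F: restricted closure across fragments reaches F.
D → G lies within R1.
Every dependency is enforceable on the fragments, so the decomposition is dependency-preserving.

none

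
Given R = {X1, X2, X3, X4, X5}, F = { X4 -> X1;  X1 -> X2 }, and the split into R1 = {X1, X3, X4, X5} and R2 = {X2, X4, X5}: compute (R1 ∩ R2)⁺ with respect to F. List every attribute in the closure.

X1, X2, X4, X5

R1 ∩ R2 = {X4, X5}.
X4 → X1 applies, adding X1
X1 → X2 applies, adding X2
Closure: {X1, X2, X4, X5}.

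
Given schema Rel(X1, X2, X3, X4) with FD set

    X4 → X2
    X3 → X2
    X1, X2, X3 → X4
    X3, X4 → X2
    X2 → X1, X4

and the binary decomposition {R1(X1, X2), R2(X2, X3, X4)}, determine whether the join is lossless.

Common attributes: R1 ∩ R2 = {X2}.
Closure of {X2}: X2 → X1, X4 applies, adding X1, X4. So (X2)⁺ = {X1, X2, X4}.
This closure contains every attribute of R1, so R1 ∩ R2 → R1. The join is lossless.

Yes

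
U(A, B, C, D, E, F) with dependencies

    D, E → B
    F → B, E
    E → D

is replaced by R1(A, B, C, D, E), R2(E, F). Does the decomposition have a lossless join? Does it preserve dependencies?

lossy but dependency-preserving

Lossless test: (E)⁺ = {B, D, E}, which is a superkey of neither fragment — lossy.
Dependency preservation: F → B, E is not contained in any single fragment, but the restricted closure of its left-hand side across the fragments still reaches the right-hand side; the remaining FDs each lie inside some fragment. All dependencies are preserved.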